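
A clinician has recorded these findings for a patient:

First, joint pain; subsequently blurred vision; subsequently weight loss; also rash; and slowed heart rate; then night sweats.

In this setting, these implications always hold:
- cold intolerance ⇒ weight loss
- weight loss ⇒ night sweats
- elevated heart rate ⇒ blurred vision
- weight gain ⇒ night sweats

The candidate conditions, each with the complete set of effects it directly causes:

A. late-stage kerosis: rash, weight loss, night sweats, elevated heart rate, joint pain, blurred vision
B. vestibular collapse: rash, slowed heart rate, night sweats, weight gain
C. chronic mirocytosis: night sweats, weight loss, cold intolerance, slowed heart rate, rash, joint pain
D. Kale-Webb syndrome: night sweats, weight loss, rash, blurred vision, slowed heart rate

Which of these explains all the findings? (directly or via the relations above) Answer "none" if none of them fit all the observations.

Per-candidate check:
(A) late-stage kerosis — joint pain ✓; blurred vision ✓; weight loss ✓; rash ✓; slowed heart rate ✗; night sweats ✓
(B) vestibular collapse — joint pain ✗; blurred vision ✗; weight loss ✗; rash ✓; slowed heart rate ✓; night sweats ✓
(C) chronic mirocytosis — does not account for blurred vision
(D) Kale-Webb syndrome — does not account for joint pain
No candidate is consistent with all observations.

none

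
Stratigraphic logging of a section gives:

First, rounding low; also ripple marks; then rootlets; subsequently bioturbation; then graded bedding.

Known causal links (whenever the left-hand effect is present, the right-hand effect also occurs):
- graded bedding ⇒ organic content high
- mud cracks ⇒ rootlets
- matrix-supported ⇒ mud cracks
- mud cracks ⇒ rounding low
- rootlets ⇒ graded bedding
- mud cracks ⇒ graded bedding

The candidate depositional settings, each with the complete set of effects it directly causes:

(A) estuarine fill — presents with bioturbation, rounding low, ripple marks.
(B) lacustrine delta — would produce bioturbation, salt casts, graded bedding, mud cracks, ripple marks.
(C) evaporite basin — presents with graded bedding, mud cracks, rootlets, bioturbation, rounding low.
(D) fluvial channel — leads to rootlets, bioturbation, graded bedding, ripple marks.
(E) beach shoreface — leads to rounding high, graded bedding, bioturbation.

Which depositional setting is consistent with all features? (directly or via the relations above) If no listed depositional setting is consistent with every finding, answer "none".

B

Testing each hypothesis:
(A) estuarine fill — rounding low ✓; ripple marks ✓; rootlets ✗; bioturbation ✓; graded bedding ✗
(B) lacustrine delta — rounding low ✓ (via mud cracks → rounding low); ripple marks ✓; rootlets ✓ (via mud cracks → rootlets); bioturbation ✓; graded bedding ✓
(C) evaporite basin — does not account for ripple marks
(D) fluvial channel — rounding low ✗; ripple marks ✓; rootlets ✓; bioturbation ✓; graded bedding ✓
(E) beach shoreface — rounding low ✗; ripple marks ✗; rootlets ✗; bioturbation ✓; graded bedding ✓
(B) alone accounts for all the evidence.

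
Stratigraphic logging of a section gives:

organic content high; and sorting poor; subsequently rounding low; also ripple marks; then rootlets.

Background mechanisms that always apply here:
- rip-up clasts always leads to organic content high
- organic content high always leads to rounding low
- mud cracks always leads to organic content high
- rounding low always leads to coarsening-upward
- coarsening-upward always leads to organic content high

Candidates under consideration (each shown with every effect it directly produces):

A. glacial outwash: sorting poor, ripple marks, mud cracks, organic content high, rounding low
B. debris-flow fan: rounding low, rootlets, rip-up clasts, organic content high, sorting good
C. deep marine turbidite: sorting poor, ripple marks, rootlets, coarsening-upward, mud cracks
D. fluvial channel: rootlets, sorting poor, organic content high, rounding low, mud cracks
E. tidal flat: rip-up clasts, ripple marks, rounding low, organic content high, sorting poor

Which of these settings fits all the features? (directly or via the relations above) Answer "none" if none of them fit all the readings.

For each candidate, compare predicted effects to what was observed:
(A) glacial outwash — does not account for rootlets
(B) debris-flow fan — fails on sorting poor, ripple marks (predicts sorting good, not sorting poor)
(C) deep marine turbidite — organic content high ✓ (by coarsening-upward → organic content high); sorting poor ✓; rounding low ✓ (by coarsening-upward → organic content high → rounding low); ripple marks ✓; rootlets ✓
(D) fluvial channel — organic content high ✓; sorting poor ✓; rounding low ✓; ripple marks ✗; rootlets ✓
(E) tidal flat — does not account for rootlets
(C) is the only candidate with no mismatches.

C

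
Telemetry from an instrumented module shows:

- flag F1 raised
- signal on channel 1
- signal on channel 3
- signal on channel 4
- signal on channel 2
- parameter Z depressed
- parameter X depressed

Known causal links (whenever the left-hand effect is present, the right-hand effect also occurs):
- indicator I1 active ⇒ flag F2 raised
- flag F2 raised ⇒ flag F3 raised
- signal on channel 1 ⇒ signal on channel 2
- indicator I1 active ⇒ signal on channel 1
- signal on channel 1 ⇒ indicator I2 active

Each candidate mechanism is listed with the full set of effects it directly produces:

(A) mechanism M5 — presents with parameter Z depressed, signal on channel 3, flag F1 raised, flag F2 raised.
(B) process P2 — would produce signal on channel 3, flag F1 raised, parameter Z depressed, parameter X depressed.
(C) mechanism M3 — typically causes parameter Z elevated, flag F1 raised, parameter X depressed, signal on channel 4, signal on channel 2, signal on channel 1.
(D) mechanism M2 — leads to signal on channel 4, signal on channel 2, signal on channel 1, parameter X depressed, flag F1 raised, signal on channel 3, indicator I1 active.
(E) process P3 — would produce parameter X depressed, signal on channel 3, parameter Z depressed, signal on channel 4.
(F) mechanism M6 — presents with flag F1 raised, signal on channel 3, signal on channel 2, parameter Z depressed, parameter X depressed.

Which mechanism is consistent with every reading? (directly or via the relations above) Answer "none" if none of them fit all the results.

Per-candidate check:
(A) mechanism M5 — flag F1 raised ✓; signal on channel 1 ✗; signal on channel 3 ✓; signal on channel 4 ✗; signal on channel 2 ✗; parameter Z depressed ✓; parameter X depressed ✗
(B) process P2 — does not account for signal on channel 1, signal on channel 4, signal on channel 2
(C) mechanism M3 — flag F1 raised ✓; signal on channel 1 ✓; signal on channel 3 ✗; signal on channel 4 ✓; signal on channel 2 ✓; parameter Z depressed ✗; parameter X depressed ✓
(D) mechanism M2 — flag F1 raised ✓; signal on channel 1 ✓; signal on channel 3 ✓; signal on channel 4 ✓; signal on channel 2 ✓; parameter Z depressed ✗; parameter X depressed ✓
(E) process P3 — does not account for flag F1 raised, signal on channel 1, signal on channel 2
(F) mechanism M6 — does not account for signal on channel 1, signal on channel 4
Every candidate fails on at least one observation.

none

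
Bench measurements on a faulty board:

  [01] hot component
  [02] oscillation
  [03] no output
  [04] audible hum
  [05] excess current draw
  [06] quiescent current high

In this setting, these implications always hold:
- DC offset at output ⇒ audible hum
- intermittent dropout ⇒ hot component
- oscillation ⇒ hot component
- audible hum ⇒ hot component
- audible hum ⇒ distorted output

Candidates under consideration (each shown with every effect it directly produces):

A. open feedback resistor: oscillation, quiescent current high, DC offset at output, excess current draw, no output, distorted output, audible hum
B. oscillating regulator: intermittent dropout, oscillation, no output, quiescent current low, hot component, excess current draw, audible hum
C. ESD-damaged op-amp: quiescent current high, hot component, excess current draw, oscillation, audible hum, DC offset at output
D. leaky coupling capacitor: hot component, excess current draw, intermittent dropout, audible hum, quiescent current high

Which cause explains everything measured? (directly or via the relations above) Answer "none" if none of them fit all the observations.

Testing each hypothesis:
(A) open feedback resistor — hot component match (via oscillation → hot component); oscillation match; no output match; audible hum match; excess current draw match; quiescent current high match
(B) oscillating regulator — hot component match; oscillation match; no output match; audible hum match; excess current draw match; quiescent current high miss
(C) ESD-damaged op-amp — does not account for no output
(D) leaky coupling capacitor — hot component match; oscillation miss; no output miss; audible hum match; excess current draw match; quiescent current high match
(A) alone accounts for all the evidence.

A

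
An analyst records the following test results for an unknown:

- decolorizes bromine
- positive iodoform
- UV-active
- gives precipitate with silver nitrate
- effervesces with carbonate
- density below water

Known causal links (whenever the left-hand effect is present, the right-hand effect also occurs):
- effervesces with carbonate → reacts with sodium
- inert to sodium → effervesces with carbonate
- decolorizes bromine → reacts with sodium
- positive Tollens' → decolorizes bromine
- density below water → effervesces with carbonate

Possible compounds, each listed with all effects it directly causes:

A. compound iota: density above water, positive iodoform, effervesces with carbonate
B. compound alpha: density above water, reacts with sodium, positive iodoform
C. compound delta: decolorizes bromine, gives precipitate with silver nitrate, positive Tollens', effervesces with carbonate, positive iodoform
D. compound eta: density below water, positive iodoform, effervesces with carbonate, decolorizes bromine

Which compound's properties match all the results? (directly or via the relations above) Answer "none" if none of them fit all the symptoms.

Testing each hypothesis:
(A) compound iota — decolorizes bromine miss; positive iodoform match; UV-active miss; gives precipitate with silver nitrate miss; effervesces with carbonate match; density below water miss
(B) compound alpha — fails on decolorizes bromine, UV-active, gives precipitate with silver nitrate, effervesces with carbonate, density below water (predicts density above water, not density below water)
(C) compound delta — decolorizes bromine match; positive iodoform match; UV-active miss; gives precipitate with silver nitrate match; effervesces with carbonate match; density below water miss
(D) compound eta — decolorizes bromine match; positive iodoform match; UV-active miss; gives precipitate with silver nitrate miss; effervesces with carbonate match; density below water match
None of the listed candidates fits everything.

none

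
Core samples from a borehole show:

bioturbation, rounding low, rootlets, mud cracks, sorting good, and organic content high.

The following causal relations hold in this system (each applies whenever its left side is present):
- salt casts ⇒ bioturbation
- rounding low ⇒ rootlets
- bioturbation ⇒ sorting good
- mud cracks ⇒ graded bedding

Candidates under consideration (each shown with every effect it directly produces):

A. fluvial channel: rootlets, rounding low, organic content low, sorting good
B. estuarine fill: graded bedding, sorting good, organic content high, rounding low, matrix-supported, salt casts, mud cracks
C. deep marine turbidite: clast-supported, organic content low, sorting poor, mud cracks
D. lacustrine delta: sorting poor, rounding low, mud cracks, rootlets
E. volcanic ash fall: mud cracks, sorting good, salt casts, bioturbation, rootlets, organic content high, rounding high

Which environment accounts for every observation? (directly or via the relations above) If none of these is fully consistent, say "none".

Checking each candidate against the observations:
(A) fluvial channel — fails on bioturbation, mud cracks, organic content high (predicts organic content low, not organic content high)
(B) estuarine fill — accounts for every observation (bioturbation via salt casts → bioturbation)
(C) deep marine turbidite — bioturbation NO; rounding low NO; rootlets NO; mud cracks yes; sorting good NO; organic content high NO
(D) lacustrine delta — fails on bioturbation, sorting good, organic content high (predicts sorting poor, not sorting good)
(E) volcanic ash fall — bioturbation yes; rounding low NO; rootlets yes; mud cracks yes; sorting good yes; organic content high yes
(B) is the only candidate with no mismatches.

B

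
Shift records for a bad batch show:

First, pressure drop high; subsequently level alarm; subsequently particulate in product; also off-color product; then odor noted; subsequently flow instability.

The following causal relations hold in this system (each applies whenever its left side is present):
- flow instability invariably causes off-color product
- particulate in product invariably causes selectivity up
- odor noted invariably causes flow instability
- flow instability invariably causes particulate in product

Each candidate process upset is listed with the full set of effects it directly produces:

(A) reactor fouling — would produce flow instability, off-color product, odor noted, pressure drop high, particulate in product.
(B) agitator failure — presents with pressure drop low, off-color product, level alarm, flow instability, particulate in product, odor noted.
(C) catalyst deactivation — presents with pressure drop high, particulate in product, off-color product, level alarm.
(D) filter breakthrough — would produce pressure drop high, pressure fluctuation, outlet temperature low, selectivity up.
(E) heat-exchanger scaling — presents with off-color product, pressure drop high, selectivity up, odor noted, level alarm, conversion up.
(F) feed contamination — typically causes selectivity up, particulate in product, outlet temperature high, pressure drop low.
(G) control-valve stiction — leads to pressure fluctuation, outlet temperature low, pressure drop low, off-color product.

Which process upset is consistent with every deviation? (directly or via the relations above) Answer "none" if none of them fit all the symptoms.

E

Per-candidate check:
(A) reactor fouling — does not account for level alarm
(B) agitator failure — fails on pressure drop high (predicts pressure drop low, not pressure drop high)
(C) catalyst deactivation — does not account for odor noted, flow instability
(D) filter breakthrough — pressure drop high ✓; level alarm ✗; particulate in product ✗; off-color product ✗; odor noted ✗; flow instability ✗
(E) heat-exchanger scaling — pressure drop high ✓; level alarm ✓; particulate in product ✓ (through odor noted → flow instability → particulate in product); off-color product ✓; odor noted ✓; flow instability ✓ (through odor noted → flow instability)
(F) feed contamination — fails on pressure drop high, level alarm, off-color product, odor noted, flow instability (predicts pressure drop low, not pressure drop high)
(G) control-valve stiction — fails on pressure drop high, level alarm, particulate in product, odor noted, flow instability (predicts pressure drop low, not pressure drop high)
(E) is the only candidate with no mismatches.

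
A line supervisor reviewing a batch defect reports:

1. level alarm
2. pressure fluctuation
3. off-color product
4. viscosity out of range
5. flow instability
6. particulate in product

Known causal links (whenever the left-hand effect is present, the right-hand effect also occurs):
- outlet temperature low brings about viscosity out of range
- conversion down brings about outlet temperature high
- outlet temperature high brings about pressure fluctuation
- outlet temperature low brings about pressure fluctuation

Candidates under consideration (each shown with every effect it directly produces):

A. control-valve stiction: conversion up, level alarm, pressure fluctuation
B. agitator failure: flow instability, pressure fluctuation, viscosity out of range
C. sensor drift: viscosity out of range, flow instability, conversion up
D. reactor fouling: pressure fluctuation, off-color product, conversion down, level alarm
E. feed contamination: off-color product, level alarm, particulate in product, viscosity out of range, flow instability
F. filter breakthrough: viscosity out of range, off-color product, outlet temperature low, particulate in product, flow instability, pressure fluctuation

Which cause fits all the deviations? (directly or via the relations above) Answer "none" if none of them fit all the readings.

none

Per-candidate check:
(A) control-valve stiction — does not account for off-color product, viscosity out of range, flow instability, particulate in product
(B) agitator failure — does not account for level alarm, off-color product, particulate in product
(C) sensor drift — level alarm miss; pressure fluctuation miss; off-color product miss; viscosity out of range match; flow instability match; particulate in product miss
(D) reactor fouling — does not account for viscosity out of range, flow instability, particulate in product
(E) feed contamination — level alarm match; pressure fluctuation miss; off-color product match; viscosity out of range match; flow instability match; particulate in product match
(F) filter breakthrough — level alarm miss; pressure fluctuation match; off-color product match; viscosity out of range match; flow instability match; particulate in product match
Every candidate fails on at least one observation.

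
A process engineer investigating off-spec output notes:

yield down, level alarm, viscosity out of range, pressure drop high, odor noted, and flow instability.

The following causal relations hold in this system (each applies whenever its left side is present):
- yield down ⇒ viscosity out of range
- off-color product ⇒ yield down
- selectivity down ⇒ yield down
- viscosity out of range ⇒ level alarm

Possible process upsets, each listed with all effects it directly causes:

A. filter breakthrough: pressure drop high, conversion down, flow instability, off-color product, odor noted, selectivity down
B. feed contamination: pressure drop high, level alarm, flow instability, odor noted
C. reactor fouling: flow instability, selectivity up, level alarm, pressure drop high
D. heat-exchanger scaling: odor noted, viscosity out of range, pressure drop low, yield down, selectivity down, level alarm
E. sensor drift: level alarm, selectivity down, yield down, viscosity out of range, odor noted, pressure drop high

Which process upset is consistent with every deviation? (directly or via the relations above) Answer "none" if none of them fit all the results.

A

Checking each candidate against the observations:
(A) filter breakthrough — yield down yes (through selectivity down → yield down); level alarm yes (through selectivity down → yield down → viscosity out of range → level alarm); viscosity out of range yes (through selectivity down → yield down → viscosity out of range); pressure drop high yes; odor noted yes; flow instability yes
(B) feed contamination — does not account for yield down, viscosity out of range
(C) reactor fouling — does not account for yield down, viscosity out of range, odor noted
(D) heat-exchanger scaling — yield down yes; level alarm yes; viscosity out of range yes; pressure drop high NO; odor noted yes; flow instability NO
(E) sensor drift — does not account for flow instability
Only (A) is consistent with every observation.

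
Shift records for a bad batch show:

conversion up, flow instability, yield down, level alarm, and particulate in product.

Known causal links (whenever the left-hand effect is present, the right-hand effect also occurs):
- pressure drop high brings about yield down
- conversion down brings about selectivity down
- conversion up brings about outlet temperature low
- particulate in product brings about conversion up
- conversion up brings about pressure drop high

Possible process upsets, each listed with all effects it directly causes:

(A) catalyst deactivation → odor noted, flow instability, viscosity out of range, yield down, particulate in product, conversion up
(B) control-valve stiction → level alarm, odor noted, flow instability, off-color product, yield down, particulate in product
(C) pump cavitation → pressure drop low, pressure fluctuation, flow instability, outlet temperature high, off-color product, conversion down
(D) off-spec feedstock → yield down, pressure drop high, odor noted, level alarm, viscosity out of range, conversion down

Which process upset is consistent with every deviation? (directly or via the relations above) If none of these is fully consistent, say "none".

B

Testing each hypothesis:
(A) catalyst deactivation — does not account for level alarm
(B) control-valve stiction — accounts for every observation (conversion up through particulate in product → conversion up)
(C) pump cavitation — conversion up -; flow instability +; yield down -; level alarm -; particulate in product -
(D) off-spec feedstock — conversion up -; flow instability -; yield down +; level alarm +; particulate in product -
Only (B) is consistent with every observation.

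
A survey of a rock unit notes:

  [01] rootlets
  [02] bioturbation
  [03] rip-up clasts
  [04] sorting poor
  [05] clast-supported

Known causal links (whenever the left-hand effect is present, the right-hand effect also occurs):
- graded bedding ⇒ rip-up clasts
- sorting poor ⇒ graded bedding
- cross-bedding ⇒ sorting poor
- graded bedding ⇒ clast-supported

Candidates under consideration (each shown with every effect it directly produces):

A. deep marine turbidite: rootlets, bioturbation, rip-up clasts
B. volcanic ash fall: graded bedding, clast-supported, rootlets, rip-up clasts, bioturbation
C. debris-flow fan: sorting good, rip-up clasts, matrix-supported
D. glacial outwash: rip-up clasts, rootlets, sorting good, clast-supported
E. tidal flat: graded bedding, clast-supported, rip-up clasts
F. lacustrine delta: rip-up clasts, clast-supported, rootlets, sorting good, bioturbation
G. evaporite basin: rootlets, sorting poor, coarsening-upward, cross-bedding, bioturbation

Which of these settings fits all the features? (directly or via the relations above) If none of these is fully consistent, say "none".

G

Per-candidate check:
(A) deep marine turbidite — does not account for sorting poor, clast-supported
(B) volcanic ash fall — rootlets match; bioturbation match; rip-up clasts match; sorting poor miss; clast-supported match
(C) debris-flow fan — rootlets miss; bioturbation miss; rip-up clasts match; sorting poor miss; clast-supported miss
(D) glacial outwash — rootlets match; bioturbation miss; rip-up clasts match; sorting poor miss; clast-supported match
(E) tidal flat — rootlets miss; bioturbation miss; rip-up clasts match; sorting poor miss; clast-supported match
(F) lacustrine delta — rootlets match; bioturbation match; rip-up clasts match; sorting poor miss; clast-supported match
(G) evaporite basin — rootlets match; bioturbation match; rip-up clasts match (through sorting poor → graded bedding → rip-up clasts); sorting poor match; clast-supported match (through sorting poor → graded bedding → clast-supported)
(G) is the only candidate with no mismatches.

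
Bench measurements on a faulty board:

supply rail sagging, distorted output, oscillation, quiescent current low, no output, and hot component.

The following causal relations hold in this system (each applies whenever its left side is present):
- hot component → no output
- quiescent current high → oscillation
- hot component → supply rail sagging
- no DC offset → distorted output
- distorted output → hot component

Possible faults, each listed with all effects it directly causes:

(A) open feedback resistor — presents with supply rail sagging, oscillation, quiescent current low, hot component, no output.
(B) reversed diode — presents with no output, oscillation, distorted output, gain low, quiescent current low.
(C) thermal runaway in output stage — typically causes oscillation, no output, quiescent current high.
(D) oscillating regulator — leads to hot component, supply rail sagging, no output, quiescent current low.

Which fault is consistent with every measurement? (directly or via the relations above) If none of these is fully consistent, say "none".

Per-candidate check:
(A) open feedback resistor — supply rail sagging ✓; distorted output ✗; oscillation ✓; quiescent current low ✓; no output ✓; hot component ✓
(B) reversed diode — supply rail sagging ✓ (through distorted output → hot component → supply rail sagging); distorted output ✓; oscillation ✓; quiescent current low ✓; no output ✓; hot component ✓ (through distorted output → hot component)
(C) thermal runaway in output stage — fails on supply rail sagging, distorted output, quiescent current low, hot component (predicts quiescent current high, not quiescent current low)
(D) oscillating regulator — does not account for distorted output, oscillation
(B) alone accounts for all the evidence.

B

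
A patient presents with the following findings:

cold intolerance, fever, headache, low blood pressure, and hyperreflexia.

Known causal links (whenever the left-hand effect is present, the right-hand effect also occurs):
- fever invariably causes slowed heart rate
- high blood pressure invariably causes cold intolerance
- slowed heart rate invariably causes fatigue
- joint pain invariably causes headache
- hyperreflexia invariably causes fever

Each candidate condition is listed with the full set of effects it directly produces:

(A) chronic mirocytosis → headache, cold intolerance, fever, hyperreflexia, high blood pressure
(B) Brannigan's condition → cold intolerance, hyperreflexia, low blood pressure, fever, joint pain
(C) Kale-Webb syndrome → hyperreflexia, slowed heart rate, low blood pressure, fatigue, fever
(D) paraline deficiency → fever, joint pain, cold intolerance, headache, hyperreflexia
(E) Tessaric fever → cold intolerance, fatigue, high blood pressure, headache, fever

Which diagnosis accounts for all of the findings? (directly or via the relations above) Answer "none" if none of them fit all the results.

Per-candidate check:
(A) chronic mirocytosis — fails on low blood pressure (predicts high blood pressure, not low blood pressure)
(B) Brannigan's condition — cold intolerance +; fever +; headache + (via joint pain → headache); low blood pressure +; hyperreflexia +
(C) Kale-Webb syndrome — cold intolerance -; fever +; headache -; low blood pressure +; hyperreflexia +
(D) paraline deficiency — cold intolerance +; fever +; headache +; low blood pressure -; hyperreflexia +
(E) Tessaric fever — cold intolerance +; fever +; headache +; low blood pressure -; hyperreflexia -
(B) alone accounts for all the evidence.

B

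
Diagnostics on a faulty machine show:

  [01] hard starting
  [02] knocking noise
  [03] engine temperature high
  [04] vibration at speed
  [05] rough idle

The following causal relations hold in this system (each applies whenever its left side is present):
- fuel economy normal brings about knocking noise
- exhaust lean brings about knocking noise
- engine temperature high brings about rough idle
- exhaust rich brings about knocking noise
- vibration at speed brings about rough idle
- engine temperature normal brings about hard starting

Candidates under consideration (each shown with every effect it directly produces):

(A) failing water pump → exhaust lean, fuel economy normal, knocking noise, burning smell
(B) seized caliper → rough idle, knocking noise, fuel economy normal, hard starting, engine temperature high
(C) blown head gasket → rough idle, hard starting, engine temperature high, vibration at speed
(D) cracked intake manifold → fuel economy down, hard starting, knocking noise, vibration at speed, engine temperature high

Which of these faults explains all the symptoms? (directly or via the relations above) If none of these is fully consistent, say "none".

Checking each candidate against the observations:
(A) failing water pump — hard starting ✗; knocking noise ✓; engine temperature high ✗; vibration at speed ✗; rough idle ✗
(B) seized caliper — hard starting ✓; knocking noise ✓; engine temperature high ✓; vibration at speed ✗; rough idle ✓
(C) blown head gasket — hard starting ✓; knocking noise ✗; engine temperature high ✓; vibration at speed ✓; rough idle ✓
(D) cracked intake manifold — hard starting ✓; knocking noise ✓; engine temperature high ✓; vibration at speed ✓; rough idle ✓ (by vibration at speed → rough idle)
Only (D) is consistent with every observation.

D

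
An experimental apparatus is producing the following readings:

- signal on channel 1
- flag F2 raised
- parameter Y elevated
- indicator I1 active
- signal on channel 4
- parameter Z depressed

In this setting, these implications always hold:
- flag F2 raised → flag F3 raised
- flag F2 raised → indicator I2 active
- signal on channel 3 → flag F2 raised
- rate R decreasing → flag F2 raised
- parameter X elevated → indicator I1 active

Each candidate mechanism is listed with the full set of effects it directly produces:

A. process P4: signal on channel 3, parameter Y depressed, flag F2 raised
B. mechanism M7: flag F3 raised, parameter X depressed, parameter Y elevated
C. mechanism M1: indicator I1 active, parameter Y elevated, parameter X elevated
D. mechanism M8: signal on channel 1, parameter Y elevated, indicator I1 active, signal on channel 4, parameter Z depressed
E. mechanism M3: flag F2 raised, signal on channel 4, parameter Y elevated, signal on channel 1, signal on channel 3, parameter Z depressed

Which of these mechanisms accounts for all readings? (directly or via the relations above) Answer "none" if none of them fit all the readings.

Per-candidate check:
(A) process P4 — fails on signal on channel 1, parameter Y elevated, indicator I1 active, signal on channel 4, parameter Z depressed (predicts parameter Y depressed, not parameter Y elevated)
(B) mechanism M7 — signal on channel 1 -; flag F2 raised -; parameter Y elevated +; indicator I1 active -; signal on channel 4 -; parameter Z depressed -
(C) mechanism M1 — signal on channel 1 -; flag F2 raised -; parameter Y elevated +; indicator I1 active +; signal on channel 4 -; parameter Z depressed -
(D) mechanism M8 — does not account for flag F2 raised
(E) mechanism M3 — does not account for indicator I1 active
No candidate is consistent with all observations.

none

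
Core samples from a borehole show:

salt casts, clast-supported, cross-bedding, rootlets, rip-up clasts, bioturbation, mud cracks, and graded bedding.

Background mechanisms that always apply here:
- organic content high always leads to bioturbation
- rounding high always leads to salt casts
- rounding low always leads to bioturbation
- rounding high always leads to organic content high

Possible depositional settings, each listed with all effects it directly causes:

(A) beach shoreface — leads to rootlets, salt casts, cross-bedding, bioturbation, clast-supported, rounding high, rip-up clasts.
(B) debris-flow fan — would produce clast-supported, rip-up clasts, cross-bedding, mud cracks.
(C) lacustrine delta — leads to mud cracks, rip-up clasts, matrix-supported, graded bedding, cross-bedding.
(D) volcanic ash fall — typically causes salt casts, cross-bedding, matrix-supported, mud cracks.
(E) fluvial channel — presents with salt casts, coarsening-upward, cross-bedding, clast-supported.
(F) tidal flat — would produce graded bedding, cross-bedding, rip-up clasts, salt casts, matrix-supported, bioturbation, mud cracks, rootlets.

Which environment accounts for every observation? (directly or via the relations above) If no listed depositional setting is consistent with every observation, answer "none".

For each candidate, compare predicted effects to what was observed:
(A) beach shoreface — does not account for mud cracks, graded bedding
(B) debris-flow fan — salt casts -; clast-supported +; cross-bedding +; rootlets -; rip-up clasts +; bioturbation -; mud cracks +; graded bedding -
(C) lacustrine delta — salt casts -; clast-supported -; cross-bedding +; rootlets -; rip-up clasts +; bioturbation -; mud cracks +; graded bedding +
(D) volcanic ash fall — salt casts +; clast-supported -; cross-bedding +; rootlets -; rip-up clasts -; bioturbation -; mud cracks +; graded bedding -
(E) fluvial channel — does not account for rootlets, rip-up clasts, bioturbation, mud cracks, graded bedding
(F) tidal flat — fails on clast-supported (predicts matrix-supported, not clast-supported)
Every candidate fails on at least one observation.

none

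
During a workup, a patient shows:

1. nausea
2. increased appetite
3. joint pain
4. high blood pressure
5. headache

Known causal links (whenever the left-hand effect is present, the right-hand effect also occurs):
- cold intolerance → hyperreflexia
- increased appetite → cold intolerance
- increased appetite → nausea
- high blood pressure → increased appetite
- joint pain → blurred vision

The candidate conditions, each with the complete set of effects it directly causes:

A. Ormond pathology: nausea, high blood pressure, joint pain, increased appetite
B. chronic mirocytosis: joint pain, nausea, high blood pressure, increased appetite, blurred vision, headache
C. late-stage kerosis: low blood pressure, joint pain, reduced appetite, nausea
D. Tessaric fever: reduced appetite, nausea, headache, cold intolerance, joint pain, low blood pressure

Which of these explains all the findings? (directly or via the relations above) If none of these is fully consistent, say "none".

B

Checking each candidate against the observations:
(A) Ormond pathology — does not account for headache
(B) chronic mirocytosis — nausea match; increased appetite match; joint pain match; high blood pressure match; headache match
(C) late-stage kerosis — nausea match; increased appetite miss; joint pain match; high blood pressure miss; headache miss
(D) Tessaric fever — fails on increased appetite, high blood pressure (predicts reduced appetite, not increased appetite; predicts low blood pressure, not high blood pressure)
(B) is the only candidate with no mismatches.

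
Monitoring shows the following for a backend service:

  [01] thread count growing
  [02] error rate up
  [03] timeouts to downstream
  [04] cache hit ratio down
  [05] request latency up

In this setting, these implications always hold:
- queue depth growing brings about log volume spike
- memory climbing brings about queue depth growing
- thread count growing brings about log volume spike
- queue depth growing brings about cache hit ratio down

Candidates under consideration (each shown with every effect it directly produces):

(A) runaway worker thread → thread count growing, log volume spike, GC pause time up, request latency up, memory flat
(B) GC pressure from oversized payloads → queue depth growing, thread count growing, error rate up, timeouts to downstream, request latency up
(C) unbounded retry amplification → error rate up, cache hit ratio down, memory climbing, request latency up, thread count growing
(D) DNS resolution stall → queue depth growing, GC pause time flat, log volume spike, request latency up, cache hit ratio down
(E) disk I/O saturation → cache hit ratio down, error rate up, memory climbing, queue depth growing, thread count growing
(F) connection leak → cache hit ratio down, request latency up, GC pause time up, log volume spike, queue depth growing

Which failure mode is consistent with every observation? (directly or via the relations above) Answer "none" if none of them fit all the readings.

B

Checking each candidate against the observations:
(A) runaway worker thread — thread count growing +; error rate up -; timeouts to downstream -; cache hit ratio down -; request latency up +
(B) GC pressure from oversized payloads — thread count growing +; error rate up +; timeouts to downstream +; cache hit ratio down + (via queue depth growing → cache hit ratio down); request latency up +
(C) unbounded retry amplification — thread count growing +; error rate up +; timeouts to downstream -; cache hit ratio down +; request latency up +
(D) DNS resolution stall — does not account for thread count growing, error rate up, timeouts to downstream
(E) disk I/O saturation — thread count growing +; error rate up +; timeouts to downstream -; cache hit ratio down +; request latency up -
(F) connection leak — does not account for thread count growing, error rate up, timeouts to downstream
(B) is the only candidate with no mismatches.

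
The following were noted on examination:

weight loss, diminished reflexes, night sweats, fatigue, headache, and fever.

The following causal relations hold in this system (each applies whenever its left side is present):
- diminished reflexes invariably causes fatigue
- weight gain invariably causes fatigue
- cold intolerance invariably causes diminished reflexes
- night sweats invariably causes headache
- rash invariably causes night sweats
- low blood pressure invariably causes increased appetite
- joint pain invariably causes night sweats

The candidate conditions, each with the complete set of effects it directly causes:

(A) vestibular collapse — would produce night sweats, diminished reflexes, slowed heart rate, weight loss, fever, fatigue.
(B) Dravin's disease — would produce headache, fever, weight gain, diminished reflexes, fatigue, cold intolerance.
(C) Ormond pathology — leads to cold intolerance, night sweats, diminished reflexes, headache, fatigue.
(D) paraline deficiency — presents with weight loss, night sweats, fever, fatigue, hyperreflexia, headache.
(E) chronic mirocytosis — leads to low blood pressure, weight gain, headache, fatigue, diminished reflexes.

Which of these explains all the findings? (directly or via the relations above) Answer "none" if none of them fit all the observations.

A

Checking each candidate against the observations:
(A) vestibular collapse — weight loss yes; diminished reflexes yes; night sweats yes; fatigue yes; headache yes (through night sweats → headache); fever yes
(B) Dravin's disease — weight loss NO; diminished reflexes yes; night sweats NO; fatigue yes; headache yes; fever yes
(C) Ormond pathology — does not account for weight loss, fever
(D) paraline deficiency — fails on diminished reflexes (predicts hyperreflexia, not diminished reflexes)
(E) chronic mirocytosis — fails on weight loss, night sweats, fever (predicts weight gain, not weight loss)
Only (A) is consistent with every observation.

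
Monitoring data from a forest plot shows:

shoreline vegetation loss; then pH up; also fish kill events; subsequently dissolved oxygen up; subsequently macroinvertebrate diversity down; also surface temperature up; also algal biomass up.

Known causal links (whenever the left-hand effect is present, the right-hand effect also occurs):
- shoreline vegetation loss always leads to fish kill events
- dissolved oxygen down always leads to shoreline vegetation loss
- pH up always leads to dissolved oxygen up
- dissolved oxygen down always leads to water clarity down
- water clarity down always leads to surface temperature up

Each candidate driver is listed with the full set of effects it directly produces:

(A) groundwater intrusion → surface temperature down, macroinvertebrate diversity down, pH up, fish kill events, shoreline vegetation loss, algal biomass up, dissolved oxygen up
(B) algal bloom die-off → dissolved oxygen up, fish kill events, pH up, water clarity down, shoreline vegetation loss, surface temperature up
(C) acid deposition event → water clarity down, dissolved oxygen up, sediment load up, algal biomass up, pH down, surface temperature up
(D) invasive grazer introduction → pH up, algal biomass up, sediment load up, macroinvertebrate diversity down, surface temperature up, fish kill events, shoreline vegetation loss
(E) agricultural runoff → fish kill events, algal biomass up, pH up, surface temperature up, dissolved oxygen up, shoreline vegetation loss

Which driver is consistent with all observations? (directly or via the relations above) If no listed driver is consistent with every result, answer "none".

D

Checking each candidate against the observations:
(A) groundwater intrusion — shoreline vegetation loss match; pH up match; fish kill events match; dissolved oxygen up match; macroinvertebrate diversity down match; surface temperature up miss; algal biomass up match
(B) algal bloom die-off — does not account for macroinvertebrate diversity down, algal biomass up
(C) acid deposition event — fails on shoreline vegetation loss, pH up, fish kill events, macroinvertebrate diversity down (predicts pH down, not pH up)
(D) invasive grazer introduction — accounts for every observation (dissolved oxygen up via pH up → dissolved oxygen up)
(E) agricultural runoff — shoreline vegetation loss match; pH up match; fish kill events match; dissolved oxygen up match; macroinvertebrate diversity down miss; surface temperature up match; algal biomass up match
(D) alone accounts for all the evidence.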